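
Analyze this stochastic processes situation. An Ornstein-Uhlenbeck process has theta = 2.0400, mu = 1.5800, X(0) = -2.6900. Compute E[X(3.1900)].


E[X(t)] = mu + (X(0) - mu)*exp(-theta*t)
= 1.5800 + (-2.6900 - 1.5800)*exp(-2.0400*3.1900)
= 1.5800 + -4.2700 * 0.0015
= 1.5736

1.5736


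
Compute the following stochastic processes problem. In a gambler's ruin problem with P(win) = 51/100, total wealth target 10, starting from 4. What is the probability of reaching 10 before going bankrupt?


Gambler's ruin formula:
r = q/p = 0.4900/0.5100 = 0.9608
P(win) = (1 - r^i)/(1 - r^N)
= (1 - 0.9608^4)/(1 - 0.9608^10)
= 0.4485

0.4485


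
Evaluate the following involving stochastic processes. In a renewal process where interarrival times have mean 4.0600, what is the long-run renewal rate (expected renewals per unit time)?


Long-run renewal rate = 1/E(X)
= 1/4.0600
= 0.2463

0.2463


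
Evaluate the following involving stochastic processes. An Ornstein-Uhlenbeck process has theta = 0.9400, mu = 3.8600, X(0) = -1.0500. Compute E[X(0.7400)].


E[X(t)] = mu + (X(0) - mu)*exp(-theta*t)
= 3.8600 + (-1.0500 - 3.8600)*exp(-0.9400*0.7400)
= 3.8600 + -4.9100 * 0.4988
= 1.4110

1.4110


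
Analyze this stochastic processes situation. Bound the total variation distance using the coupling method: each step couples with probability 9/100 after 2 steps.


TV distance bound <= (1-delta)^n
= (1 - 0.0900)^2
= 0.9100^2
= 0.8281

0.8281


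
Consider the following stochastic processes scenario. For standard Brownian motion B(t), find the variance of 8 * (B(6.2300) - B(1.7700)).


Var(alpha*(B(t)-B(s))) = alpha^2 * (t-s)
= 8^2 * (6.2300 - 1.7700)
= 64 * 4.4600
= 285.4400

285.4400


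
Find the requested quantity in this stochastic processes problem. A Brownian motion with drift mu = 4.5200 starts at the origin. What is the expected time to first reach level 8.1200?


Expected first passage time = a/mu
= 8.1200/4.5200
= 1.7965

1.7965


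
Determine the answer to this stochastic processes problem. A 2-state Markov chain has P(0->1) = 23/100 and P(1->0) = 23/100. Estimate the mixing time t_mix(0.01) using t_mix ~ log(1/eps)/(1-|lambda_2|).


lambda_2 = |1 - p01 - p10| = |1 - 0.2300 - 0.2300| = 0.5400
t_mix ~ log(1/eps)/(1 - |lambda_2|)
= log(100)/(1 - 0.5400) = 4.6052/0.4600
= 10.0112

10.0112


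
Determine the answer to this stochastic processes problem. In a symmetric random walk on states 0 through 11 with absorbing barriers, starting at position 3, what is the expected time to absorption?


For symmetric RW on 0,...,N with absorbing barriers, E(i) = i*(N-i)
E(3) = 3 * 8 = 24

24


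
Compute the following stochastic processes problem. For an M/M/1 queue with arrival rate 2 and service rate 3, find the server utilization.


rho = lambda/mu
= 2/3
= 0.6667

0.6667


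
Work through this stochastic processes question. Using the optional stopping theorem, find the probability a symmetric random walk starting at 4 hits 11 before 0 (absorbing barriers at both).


By optional stopping theorem: E(M at tau) = M(0) = 4
P(hit 11)*11 + P(hit 0)*0 = 4
P(hit 11) = (4 - 0)/(11 - 0) = 4/11 = 0.3636

0.3636


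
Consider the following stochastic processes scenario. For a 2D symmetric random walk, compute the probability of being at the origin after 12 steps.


P = C(12,6)^2 / 4^12
= 924^2 / 16777216
= 853776 / 16777216
= 0.0509

0.0509


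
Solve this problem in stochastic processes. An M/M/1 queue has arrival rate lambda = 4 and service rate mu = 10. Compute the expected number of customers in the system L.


rho = 4/10 = 0.4000
L = rho/(1-rho)
= 0.4000/0.6000
= 0.6667

0.6667


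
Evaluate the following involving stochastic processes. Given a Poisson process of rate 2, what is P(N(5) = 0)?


P(N(t)=k) = (lambda*t)^k * exp(-lambda*t) / k!
lambda*t = 10
= 10^0 * exp(-10) / 0!
= 1 * 4.5400e-05 / 1
= 4.5400e-05

4.5400e-05


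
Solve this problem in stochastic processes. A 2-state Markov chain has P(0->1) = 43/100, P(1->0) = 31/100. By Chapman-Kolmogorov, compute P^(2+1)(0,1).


P^3 = P^2 * P^1
Computing via matrix multiplication of the transition matrix.
Entry (0,1) of P^3 = 0.5709

0.5709


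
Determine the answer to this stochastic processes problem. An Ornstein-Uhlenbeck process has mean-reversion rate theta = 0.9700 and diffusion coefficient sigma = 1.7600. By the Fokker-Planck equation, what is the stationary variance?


Stationary variance = sigma^2 / (2*theta)
= 1.7600^2 / (2*0.9700)
= 3.0976 / 1.9400
= 1.5967

1.5967


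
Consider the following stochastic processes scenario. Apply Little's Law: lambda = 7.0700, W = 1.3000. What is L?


Little's Law: L = lambda * W
= 7.0700 * 1.3000
= 9.1910

9.1910


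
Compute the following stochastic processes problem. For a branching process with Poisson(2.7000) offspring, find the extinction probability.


Since mu = 2.7000 > 1, extinction prob q < 1.
Solve s = exp(mu*(s-1)) iteratively.
q = 0.0844

0.0844


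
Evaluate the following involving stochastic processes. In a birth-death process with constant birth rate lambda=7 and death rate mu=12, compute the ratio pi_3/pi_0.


For birth-death process, pi_n/pi_0 = (lambda/mu)^n
= (7/12)^3
= 0.1985

0.1985


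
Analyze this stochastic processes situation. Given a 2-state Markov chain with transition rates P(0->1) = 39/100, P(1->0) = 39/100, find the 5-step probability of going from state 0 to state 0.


Computing P^5 by matrix multiplication.
P = [[0.6100, 0.3900], [0.3900, 0.6100]]
After raising P to the power 5:
P^5(0,0) = 0.5003

0.5003


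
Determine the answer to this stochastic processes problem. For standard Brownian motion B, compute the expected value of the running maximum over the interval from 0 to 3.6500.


E(max B(s)) = sqrt(2t/pi)
= sqrt(2*3.6500/pi)
= sqrt(2.3237)
= 1.5244

1.5244


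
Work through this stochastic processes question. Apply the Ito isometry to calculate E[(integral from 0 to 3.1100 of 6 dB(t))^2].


By Ito isometry: E[(int f dB)^2] = int f^2 dt
= 6^2 * 3.1100
= 36 * 3.1100 = 111.9600

111.9600


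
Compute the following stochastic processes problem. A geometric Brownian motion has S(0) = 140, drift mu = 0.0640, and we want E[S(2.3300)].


E[S(t)] = S(0) * exp(mu * t)
= 140 * exp(0.0640 * 2.3300)
= 140 * 1.1608
= 162.5137

162.5137


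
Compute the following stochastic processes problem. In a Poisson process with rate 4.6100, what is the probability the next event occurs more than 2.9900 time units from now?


P(X > t) = exp(-lambda * t)
= exp(-4.6100 * 2.9900)
= exp(-13.7839) = 1.0321e-06

1.0321e-06


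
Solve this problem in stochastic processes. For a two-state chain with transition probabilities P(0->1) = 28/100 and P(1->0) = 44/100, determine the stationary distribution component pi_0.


Stationary distribution: pi_0 = p10/(p01+p10), pi_1 = p01/(p01+p10)
p01 = 0.2800, p10 = 0.4400
pi_0 = 0.6111

0.6111


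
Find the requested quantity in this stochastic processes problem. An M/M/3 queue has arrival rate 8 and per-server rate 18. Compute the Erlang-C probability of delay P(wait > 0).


a = lambda/mu = 0.4444
rho = a/c = 0.1481
Erlang-C formula applied:
C(c,a) = 0.0110

0.0110


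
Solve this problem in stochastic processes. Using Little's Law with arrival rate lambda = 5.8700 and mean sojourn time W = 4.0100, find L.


Little's Law: L = lambda * W
= 5.8700 * 4.0100
= 23.5387

23.5387


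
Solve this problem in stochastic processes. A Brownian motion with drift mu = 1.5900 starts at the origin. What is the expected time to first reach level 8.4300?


Expected first passage time = a/mu
= 8.4300/1.5900
= 5.3019

5.3019


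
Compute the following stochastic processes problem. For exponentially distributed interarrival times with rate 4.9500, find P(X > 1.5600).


P(X > t) = exp(-lambda * t)
= exp(-4.9500 * 1.5600)
= exp(-7.7220) = 4.4297e-04

4.4297e-04


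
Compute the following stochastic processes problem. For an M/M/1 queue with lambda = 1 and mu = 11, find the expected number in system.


rho = 1/11 = 0.0909
L = rho/(1-rho)
= 0.0909/0.9091
= 0.1000

0.1000


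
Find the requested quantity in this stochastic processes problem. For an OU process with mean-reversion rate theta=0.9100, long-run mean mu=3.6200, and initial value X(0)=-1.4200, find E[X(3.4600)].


E[X(t)] = mu + (X(0) - mu)*exp(-theta*t)
= 3.6200 + (-1.4200 - 3.6200)*exp(-0.9100*3.4600)
= 3.6200 + -5.0400 * 0.0429
= 3.4037

3.4037


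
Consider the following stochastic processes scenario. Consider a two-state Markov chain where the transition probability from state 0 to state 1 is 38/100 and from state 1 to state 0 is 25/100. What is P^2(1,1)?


Computing P^2 by matrix multiplication.
P = [[0.6200, 0.3800], [0.2500, 0.7500]]
After raising P to the power 2:
P^2(1,1) = 0.6575

0.6575


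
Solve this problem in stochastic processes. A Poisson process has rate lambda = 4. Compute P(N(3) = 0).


P(N(t)=k) = (lambda*t)^k * exp(-lambda*t) / k!
lambda*t = 12
= 12^0 * exp(-12) / 0!
= 1 * 6.1442e-06 / 1
= 6.1442e-06

6.1442e-06


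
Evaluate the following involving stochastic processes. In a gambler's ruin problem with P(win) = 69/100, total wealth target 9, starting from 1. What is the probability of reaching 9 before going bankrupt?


Gambler's ruin formula:
r = q/p = 0.3100/0.6900 = 0.4493
P(win) = (1 - r^i)/(1 - r^N)
= (1 - 0.4493^1)/(1 - 0.4493^9)
= 0.5511

0.5511


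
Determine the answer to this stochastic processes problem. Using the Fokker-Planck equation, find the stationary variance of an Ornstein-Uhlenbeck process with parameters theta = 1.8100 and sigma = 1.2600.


Stationary variance = sigma^2 / (2*theta)
= 1.2600^2 / (2*1.8100)
= 1.5876 / 3.6200
= 0.4386

0.4386


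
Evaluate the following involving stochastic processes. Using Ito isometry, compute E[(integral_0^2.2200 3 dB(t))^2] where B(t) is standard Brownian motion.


By Ito isometry: E[(int f dB)^2] = int f^2 dt
= 3^2 * 2.2200
= 9 * 2.2200 = 19.9800

19.9800


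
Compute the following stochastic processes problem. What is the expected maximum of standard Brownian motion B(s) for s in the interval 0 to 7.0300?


E(max B(s)) = sqrt(2t/pi)
= sqrt(2*7.0300/pi)
= sqrt(4.4754)
= 2.1155

2.1155


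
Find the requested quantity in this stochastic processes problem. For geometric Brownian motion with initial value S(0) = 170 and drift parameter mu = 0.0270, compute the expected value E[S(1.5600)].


E[S(t)] = S(0) * exp(mu * t)
= 170 * exp(0.0270 * 1.5600)
= 170 * 1.0430
= 177.3133

177.3133


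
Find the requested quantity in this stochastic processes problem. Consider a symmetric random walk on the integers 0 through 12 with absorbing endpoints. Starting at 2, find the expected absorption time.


For symmetric RW on 0,...,N with absorbing barriers, E(i) = i*(N-i)
E(2) = 2 * 10 = 20

20


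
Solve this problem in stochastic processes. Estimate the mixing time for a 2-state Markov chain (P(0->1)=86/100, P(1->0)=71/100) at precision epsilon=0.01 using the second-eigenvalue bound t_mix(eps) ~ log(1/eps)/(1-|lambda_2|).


lambda_2 = |1 - p01 - p10| = |1 - 0.8600 - 0.7100| = 0.5700
t_mix ~ log(1/eps)/(1 - |lambda_2|)
= log(100)/(1 - 0.5700) = 4.6052/0.4300
= 10.7097

10.7097


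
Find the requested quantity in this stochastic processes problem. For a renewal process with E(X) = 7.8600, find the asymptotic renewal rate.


Long-run renewal rate = 1/E(X)
= 1/7.8600
= 0.1272

0.1272


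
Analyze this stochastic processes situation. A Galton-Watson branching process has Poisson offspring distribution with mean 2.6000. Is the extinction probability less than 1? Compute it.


Since mu = 2.6000 > 1, extinction prob q < 1.
Solve s = exp(mu*(s-1)) iteratively.
q = 0.0951

0.0951


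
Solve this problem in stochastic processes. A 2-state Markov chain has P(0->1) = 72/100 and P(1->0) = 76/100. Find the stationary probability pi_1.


Stationary distribution: pi_0 = p10/(p01+p10), pi_1 = p01/(p01+p10)
p01 = 0.7200, p10 = 0.7600
pi_1 = 0.4865

0.4865


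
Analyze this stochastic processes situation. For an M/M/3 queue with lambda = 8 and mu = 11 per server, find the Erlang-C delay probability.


a = lambda/mu = 0.7273
rho = a/c = 0.2424
Erlang-C formula applied:
C(c,a) = 0.0408

0.0408


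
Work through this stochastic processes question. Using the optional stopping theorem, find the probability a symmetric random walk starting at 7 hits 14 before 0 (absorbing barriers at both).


By optional stopping theorem: E(M at tau) = M(0) = 7
P(hit 14)*14 + P(hit 0)*0 = 7
P(hit 14) = (7 - 0)/(14 - 0) = 1/2 = 0.5000

0.5000


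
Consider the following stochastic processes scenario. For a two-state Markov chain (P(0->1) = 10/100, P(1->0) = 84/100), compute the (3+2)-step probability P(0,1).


P^5 = P^3 * P^2
Computing via matrix multiplication of the transition matrix.
Entry (0,1) of P^5 = 0.1064

0.1064


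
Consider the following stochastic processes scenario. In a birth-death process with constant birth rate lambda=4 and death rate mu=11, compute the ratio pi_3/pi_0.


For birth-death process, pi_n/pi_0 = (lambda/mu)^n
= (4/11)^3
= 0.0481

0.0481


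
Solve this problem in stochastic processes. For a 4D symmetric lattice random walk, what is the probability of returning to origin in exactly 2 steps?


P(return in 2 steps) = P(reverse first step) = 1/(2d)
= 1/8
= 0.1250

0.1250


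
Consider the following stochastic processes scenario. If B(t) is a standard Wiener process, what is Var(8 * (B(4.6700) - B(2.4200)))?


Var(alpha*(B(t)-B(s))) = alpha^2 * (t-s)
= 8^2 * (4.6700 - 2.4200)
= 64 * 2.2500
= 144.0000

144.0000


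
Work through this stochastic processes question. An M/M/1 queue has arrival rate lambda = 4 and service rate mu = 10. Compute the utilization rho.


rho = lambda/mu
= 4/10
= 0.4000

0.4000


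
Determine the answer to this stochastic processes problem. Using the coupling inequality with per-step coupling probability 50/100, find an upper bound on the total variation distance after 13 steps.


TV distance bound <= (1-delta)^n
= (1 - 0.5000)^13
= 0.5000^13
= 1.2207e-04

1.2207e-04


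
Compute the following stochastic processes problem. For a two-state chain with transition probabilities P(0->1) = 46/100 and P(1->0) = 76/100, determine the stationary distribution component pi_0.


Stationary distribution: pi_0 = p10/(p01+p10), pi_1 = p01/(p01+p10)
p01 = 0.4600, p10 = 0.7600
pi_0 = 0.6230

0.6230


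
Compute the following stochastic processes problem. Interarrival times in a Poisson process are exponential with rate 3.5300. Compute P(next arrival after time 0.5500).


P(X > t) = exp(-lambda * t)
= exp(-3.5300 * 0.5500)
= exp(-1.9415) = 0.1435

0.1435


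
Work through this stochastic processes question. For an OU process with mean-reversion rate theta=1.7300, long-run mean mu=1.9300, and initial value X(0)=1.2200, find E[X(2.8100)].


E[X(t)] = mu + (X(0) - mu)*exp(-theta*t)
= 1.9300 + (1.2200 - 1.9300)*exp(-1.7300*2.8100)
= 1.9300 + -0.7100 * 0.0077
= 1.9245

1.9245


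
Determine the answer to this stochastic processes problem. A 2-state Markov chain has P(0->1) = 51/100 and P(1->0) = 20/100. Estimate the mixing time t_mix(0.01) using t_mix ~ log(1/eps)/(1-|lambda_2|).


lambda_2 = |1 - p01 - p10| = |1 - 0.5100 - 0.2000| = 0.2900
t_mix ~ log(1/eps)/(1 - |lambda_2|)
= log(100)/(1 - 0.2900) = 4.6052/0.7100
= 6.4862

6.4862


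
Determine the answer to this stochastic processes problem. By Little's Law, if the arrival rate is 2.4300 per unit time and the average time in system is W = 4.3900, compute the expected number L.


Little's Law: L = lambda * W
= 2.4300 * 4.3900
= 10.6677

10.6677


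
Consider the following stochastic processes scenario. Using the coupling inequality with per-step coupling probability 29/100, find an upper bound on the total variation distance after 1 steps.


TV distance bound <= (1-delta)^n
= (1 - 0.2900)^1
= 0.7100^1
= 0.7100

0.7100


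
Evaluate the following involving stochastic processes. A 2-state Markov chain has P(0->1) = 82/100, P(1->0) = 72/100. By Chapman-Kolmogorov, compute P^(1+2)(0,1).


P^3 = P^1 * P^2
Computing via matrix multiplication of the transition matrix.
Entry (0,1) of P^3 = 0.6163

0.6163


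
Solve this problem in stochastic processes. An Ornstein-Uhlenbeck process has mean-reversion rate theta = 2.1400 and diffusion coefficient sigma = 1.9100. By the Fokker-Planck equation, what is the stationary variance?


Stationary variance = sigma^2 / (2*theta)
= 1.9100^2 / (2*2.1400)
= 3.6481 / 4.2800
= 0.8524

0.8524


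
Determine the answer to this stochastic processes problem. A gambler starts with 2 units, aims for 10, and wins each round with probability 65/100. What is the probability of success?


Gambler's ruin formula:
r = q/p = 0.3500/0.6500 = 0.5385
P(win) = (1 - r^i)/(1 - r^N)
= (1 - 0.5385^2)/(1 - 0.5385^10)
= 0.7115

0.7115


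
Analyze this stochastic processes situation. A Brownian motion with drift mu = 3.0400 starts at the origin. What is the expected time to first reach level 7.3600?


Expected first passage time = a/mu
= 7.3600/3.0400
= 2.4211

2.4211


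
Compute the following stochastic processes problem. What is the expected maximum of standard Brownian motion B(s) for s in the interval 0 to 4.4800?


E(max B(s)) = sqrt(2t/pi)
= sqrt(2*4.4800/pi)
= sqrt(2.8521)
= 1.6888

1.6888


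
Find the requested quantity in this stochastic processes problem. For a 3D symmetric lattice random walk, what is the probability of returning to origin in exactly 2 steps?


P(return in 2 steps) = P(reverse first step) = 1/(2d)
= 1/6
= 0.1667

0.1667


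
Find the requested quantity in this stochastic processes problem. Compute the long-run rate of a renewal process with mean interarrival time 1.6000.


Long-run renewal rate = 1/E(X)
= 1/1.6000
= 0.6250

0.6250


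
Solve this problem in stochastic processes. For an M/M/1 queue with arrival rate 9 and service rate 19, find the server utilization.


rho = lambda/mu
= 9/19
= 0.4737

0.4737


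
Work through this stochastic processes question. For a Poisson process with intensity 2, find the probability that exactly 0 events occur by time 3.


P(N(t)=k) = (lambda*t)^k * exp(-lambda*t) / k!
lambda*t = 6
= 6^0 * exp(-6) / 0!
= 1 * 0.0025 / 1
= 0.0025

0.0025


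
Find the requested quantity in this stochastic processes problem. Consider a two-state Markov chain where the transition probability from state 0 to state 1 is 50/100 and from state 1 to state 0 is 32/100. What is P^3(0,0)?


Computing P^3 by matrix multiplication.
P = [[0.5000, 0.5000], [0.3200, 0.6800]]
After raising P to the power 3:
P^3(0,0) = 0.3938

0.3938


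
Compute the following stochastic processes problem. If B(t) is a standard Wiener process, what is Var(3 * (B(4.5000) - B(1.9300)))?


Var(alpha*(B(t)-B(s))) = alpha^2 * (t-s)
= 3^2 * (4.5000 - 1.9300)
= 9 * 2.5700
= 23.1300

23.1300


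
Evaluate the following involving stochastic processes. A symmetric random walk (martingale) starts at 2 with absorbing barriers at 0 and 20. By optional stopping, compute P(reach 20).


By optional stopping theorem: E(M at tau) = M(0) = 2
P(hit 20)*20 + P(hit 0)*0 = 2
P(hit 20) = (2 - 0)/(20 - 0) = 1/10 = 0.1000

0.1000


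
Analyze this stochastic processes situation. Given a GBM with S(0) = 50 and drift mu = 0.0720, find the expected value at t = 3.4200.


E[S(t)] = S(0) * exp(mu * t)
= 50 * exp(0.0720 * 3.4200)
= 50 * 1.2792
= 63.9603

63.9603


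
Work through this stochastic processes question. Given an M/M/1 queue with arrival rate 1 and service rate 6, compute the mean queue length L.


rho = 1/6 = 0.1667
L = rho/(1-rho)
= 0.1667/0.8333
= 0.2000

0.2000


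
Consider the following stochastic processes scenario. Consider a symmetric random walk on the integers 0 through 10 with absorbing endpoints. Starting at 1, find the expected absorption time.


For symmetric RW on 0,...,N with absorbing barriers, E(i) = i*(N-i)
E(1) = 1 * 9 = 9

9


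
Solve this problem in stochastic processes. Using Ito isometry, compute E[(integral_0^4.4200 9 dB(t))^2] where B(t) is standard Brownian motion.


By Ito isometry: E[(int f dB)^2] = int f^2 dt
= 9^2 * 4.4200
= 81 * 4.4200 = 358.0200

358.0200


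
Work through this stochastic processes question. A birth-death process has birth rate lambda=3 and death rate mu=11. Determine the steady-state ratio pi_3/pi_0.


For birth-death process, pi_n/pi_0 = (lambda/mu)^n
= (3/11)^3
= 0.0203

0.0203


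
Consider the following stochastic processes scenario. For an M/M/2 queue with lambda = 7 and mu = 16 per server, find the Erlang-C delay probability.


a = lambda/mu = 0.4375
rho = a/c = 0.2188
Erlang-C formula applied:
C(c,a) = 0.0785

0.0785


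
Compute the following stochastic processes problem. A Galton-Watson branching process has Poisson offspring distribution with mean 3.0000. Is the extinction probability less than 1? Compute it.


Since mu = 3.0000 > 1, extinction prob q < 1.
Solve s = exp(mu*(s-1)) iteratively.
q = 0.0595

0.0595


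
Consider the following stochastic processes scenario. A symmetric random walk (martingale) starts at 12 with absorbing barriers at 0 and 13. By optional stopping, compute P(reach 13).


By optional stopping theorem: E(M at tau) = M(0) = 12
P(hit 13)*13 + P(hit 0)*0 = 12
P(hit 13) = (12 - 0)/(13 - 0) = 12/13 = 0.9231

0.9231


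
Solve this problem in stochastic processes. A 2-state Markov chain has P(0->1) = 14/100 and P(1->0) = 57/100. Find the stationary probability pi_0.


Stationary distribution: pi_0 = p10/(p01+p10), pi_1 = p01/(p01+p10)
p01 = 0.1400, p10 = 0.5700
pi_0 = 0.8028

0.8028


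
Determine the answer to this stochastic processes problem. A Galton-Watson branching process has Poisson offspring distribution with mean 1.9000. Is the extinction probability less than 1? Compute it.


Since mu = 1.9000 > 1, extinction prob q < 1.
Solve s = exp(mu*(s-1)) iteratively.
q = 0.2328

0.2328


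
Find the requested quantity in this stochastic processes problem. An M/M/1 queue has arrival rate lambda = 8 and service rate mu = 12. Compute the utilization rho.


rho = lambda/mu
= 8/12
= 0.6667

0.6667


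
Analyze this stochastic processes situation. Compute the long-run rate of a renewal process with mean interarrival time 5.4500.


Long-run renewal rate = 1/E(X)
= 1/5.4500
= 0.1835

0.1835


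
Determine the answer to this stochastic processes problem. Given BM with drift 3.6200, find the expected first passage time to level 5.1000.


Expected first passage time = a/mu
= 5.1000/3.6200
= 1.4088

1.4088


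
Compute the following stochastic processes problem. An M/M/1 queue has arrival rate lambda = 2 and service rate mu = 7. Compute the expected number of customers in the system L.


rho = 2/7 = 0.2857
L = rho/(1-rho)
= 0.2857/0.7143
= 0.4000

0.4000


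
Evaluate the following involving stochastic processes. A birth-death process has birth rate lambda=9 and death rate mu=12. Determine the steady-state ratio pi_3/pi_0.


For birth-death process, pi_n/pi_0 = (lambda/mu)^n
= (9/12)^3
= 0.4219

0.4219


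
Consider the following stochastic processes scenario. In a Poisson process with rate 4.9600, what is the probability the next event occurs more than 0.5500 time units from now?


P(X > t) = exp(-lambda * t)
= exp(-4.9600 * 0.5500)
= exp(-2.7280) = 0.0653

0.0653


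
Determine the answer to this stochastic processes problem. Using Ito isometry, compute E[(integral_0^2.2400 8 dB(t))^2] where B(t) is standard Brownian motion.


By Ito isometry: E[(int f dB)^2] = int f^2 dt
= 8^2 * 2.2400
= 64 * 2.2400 = 143.3600

143.3600


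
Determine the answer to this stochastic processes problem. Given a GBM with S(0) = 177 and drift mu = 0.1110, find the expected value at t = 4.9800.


E[S(t)] = S(0) * exp(mu * t)
= 177 * exp(0.1110 * 4.9800)
= 177 * 1.7381
= 307.6398

307.6398


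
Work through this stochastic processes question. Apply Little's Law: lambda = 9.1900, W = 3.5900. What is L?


Little's Law: L = lambda * W
= 9.1900 * 3.5900
= 32.9921

32.9921


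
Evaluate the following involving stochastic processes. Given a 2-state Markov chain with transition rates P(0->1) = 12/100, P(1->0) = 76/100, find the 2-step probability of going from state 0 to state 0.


Computing P^2 by matrix multiplication.
P = [[0.8800, 0.1200], [0.7600, 0.2400]]
After raising P to the power 2:
P^2(0,0) = 0.8656

0.8656


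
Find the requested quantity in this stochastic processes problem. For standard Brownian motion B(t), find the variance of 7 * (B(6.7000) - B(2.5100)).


Var(alpha*(B(t)-B(s))) = alpha^2 * (t-s)
= 7^2 * (6.7000 - 2.5100)
= 49 * 4.1900
= 205.3100

205.3100


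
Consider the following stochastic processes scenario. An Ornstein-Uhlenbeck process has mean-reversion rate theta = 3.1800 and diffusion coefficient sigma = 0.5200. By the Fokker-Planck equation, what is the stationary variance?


Stationary variance = sigma^2 / (2*theta)
= 0.5200^2 / (2*3.1800)
= 0.2704 / 6.3600
= 0.0425

0.0425


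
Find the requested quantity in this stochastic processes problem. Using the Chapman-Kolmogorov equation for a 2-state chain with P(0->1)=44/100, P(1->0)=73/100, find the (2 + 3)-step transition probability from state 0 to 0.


P^5 = P^2 * P^3
Computing via matrix multiplication of the transition matrix.
Entry (0,0) of P^5 = 0.6239

0.6239


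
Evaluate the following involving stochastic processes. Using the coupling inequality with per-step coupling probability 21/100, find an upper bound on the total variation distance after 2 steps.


TV distance bound <= (1-delta)^n
= (1 - 0.2100)^2
= 0.7900^2
= 0.6241

0.6241


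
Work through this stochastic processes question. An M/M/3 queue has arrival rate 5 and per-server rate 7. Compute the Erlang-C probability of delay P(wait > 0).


a = lambda/mu = 0.7143
rho = a/c = 0.2381
Erlang-C formula applied:
C(c,a) = 0.0389

0.0389


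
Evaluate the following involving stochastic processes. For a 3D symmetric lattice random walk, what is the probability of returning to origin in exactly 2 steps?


P(return in 2 steps) = P(reverse first step) = 1/(2d)
= 1/6
= 0.1667

0.1667


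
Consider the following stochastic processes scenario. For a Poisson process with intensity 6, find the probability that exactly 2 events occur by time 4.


P(N(t)=k) = (lambda*t)^k * exp(-lambda*t) / k!
lambda*t = 24
= 24^2 * exp(-24) / 2!
= 576 * 3.7751e-11 / 2
= 1.0872e-08

1.0872e-08


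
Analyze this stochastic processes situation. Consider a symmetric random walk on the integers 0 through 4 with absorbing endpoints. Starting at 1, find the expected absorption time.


For symmetric RW on 0,...,N with absorbing barriers, E(i) = i*(N-i)
E(1) = 1 * 3 = 3

3


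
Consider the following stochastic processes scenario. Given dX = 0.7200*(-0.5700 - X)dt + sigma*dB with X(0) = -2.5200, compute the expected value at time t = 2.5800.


E[X(t)] = mu + (X(0) - mu)*exp(-theta*t)
= -0.5700 + (-2.5200 - -0.5700)*exp(-0.7200*2.5800)
= -0.5700 + -1.9500 * 0.1560
= -0.8743

-0.8743


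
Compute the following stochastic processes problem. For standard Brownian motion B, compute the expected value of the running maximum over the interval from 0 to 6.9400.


E(max B(s)) = sqrt(2t/pi)
= sqrt(2*6.9400/pi)
= sqrt(4.4181)
= 2.1019

2.1019


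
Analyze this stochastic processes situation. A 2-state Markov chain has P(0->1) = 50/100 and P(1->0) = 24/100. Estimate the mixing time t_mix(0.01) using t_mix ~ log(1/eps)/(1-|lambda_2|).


lambda_2 = |1 - p01 - p10| = |1 - 0.5000 - 0.2400| = 0.2600
t_mix ~ log(1/eps)/(1 - |lambda_2|)
= log(100)/(1 - 0.2600) = 4.6052/0.7400
= 6.2232

6.2232


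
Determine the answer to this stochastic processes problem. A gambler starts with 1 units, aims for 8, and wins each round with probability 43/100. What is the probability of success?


Gambler's ruin formula:
r = q/p = 0.5700/0.4300 = 1.3256
P(win) = (1 - r^i)/(1 - r^N)
= (1 - 1.3256^1)/(1 - 1.3256^8)
= 0.0382

0.0382


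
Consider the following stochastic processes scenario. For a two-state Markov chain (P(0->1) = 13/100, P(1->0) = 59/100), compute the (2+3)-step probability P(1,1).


P^5 = P^2 * P^3
Computing via matrix multiplication of the transition matrix.
Entry (1,1) of P^5 = 0.1820

0.1820


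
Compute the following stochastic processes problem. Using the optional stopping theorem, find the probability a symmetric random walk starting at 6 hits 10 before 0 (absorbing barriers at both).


By optional stopping theorem: E(M at tau) = M(0) = 6
P(hit 10)*10 + P(hit 0)*0 = 6
P(hit 10) = (6 - 0)/(10 - 0) = 3/5 = 0.6000

0.6000


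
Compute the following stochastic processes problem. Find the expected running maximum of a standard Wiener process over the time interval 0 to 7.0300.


E(max B(s)) = sqrt(2t/pi)
= sqrt(2*7.0300/pi)
= sqrt(4.4754)
= 2.1155

2.1155


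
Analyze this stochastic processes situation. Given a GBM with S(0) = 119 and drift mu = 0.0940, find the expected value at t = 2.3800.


E[S(t)] = S(0) * exp(mu * t)
= 119 * exp(0.0940 * 2.3800)
= 119 * 1.2507
= 148.8358

148.8358


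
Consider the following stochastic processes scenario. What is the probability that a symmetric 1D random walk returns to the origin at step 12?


P(S(12) = 0) = C(12,6) / 4^6
= 924 / 4096
= 0.2256

0.2256


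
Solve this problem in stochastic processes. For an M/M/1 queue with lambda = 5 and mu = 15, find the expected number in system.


rho = 5/15 = 0.3333
L = rho/(1-rho)
= 0.3333/0.6667
= 0.5000

0.5000


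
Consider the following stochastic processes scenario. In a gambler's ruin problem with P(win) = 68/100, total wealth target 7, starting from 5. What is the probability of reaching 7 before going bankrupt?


Gambler's ruin formula:
r = q/p = 0.3200/0.6800 = 0.4706
P(win) = (1 - r^i)/(1 - r^N)
= (1 - 0.4706^5)/(1 - 0.4706^7)
= 0.9819

0.9819


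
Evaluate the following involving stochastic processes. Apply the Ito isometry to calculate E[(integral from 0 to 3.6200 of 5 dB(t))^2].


By Ito isometry: E[(int f dB)^2] = int f^2 dt
= 5^2 * 3.6200
= 25 * 3.6200 = 90.5000

90.5000


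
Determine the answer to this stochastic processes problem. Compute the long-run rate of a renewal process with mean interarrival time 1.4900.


Long-run renewal rate = 1/E(X)
= 1/1.4900
= 0.6711

0.6711


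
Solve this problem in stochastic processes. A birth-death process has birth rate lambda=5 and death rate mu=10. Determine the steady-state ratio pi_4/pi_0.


For birth-death process, pi_n/pi_0 = (lambda/mu)^n
= (5/10)^4
= 0.0625

0.0625


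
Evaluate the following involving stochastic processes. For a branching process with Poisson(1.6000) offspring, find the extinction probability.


Since mu = 1.6000 > 1, extinction prob q < 1.
Solve s = exp(mu*(s-1)) iteratively.
q = 0.3580

0.3580


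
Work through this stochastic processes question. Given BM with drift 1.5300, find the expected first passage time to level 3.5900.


Expected first passage time = a/mu
= 3.5900/1.5300
= 2.3464

2.3464


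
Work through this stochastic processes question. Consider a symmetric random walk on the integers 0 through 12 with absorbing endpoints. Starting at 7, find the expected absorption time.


For symmetric RW on 0,...,N with absorbing barriers, E(i) = i*(N-i)
E(7) = 7 * 5 = 35

35


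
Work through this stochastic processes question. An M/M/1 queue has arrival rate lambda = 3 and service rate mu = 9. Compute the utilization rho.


rho = lambda/mu
= 3/9
= 0.3333

0.3333


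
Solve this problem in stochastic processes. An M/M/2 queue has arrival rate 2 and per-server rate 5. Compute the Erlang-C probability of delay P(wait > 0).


a = lambda/mu = 0.4000
rho = a/c = 0.2000
Erlang-C formula applied:
C(c,a) = 0.0667

0.0667


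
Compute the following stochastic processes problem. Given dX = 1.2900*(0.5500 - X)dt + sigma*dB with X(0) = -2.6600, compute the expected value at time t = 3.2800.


E[X(t)] = mu + (X(0) - mu)*exp(-theta*t)
= 0.5500 + (-2.6600 - 0.5500)*exp(-1.2900*3.2800)
= 0.5500 + -3.2100 * 0.0145
= 0.5033

0.5033


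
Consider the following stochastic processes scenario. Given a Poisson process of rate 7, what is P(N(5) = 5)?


P(N(t)=k) = (lambda*t)^k * exp(-lambda*t) / k!
lambda*t = 35
= 35^5 * exp(-35) / 5!
= 52521875 * 6.3051e-16 / 120
= 2.7596e-10

2.7596e-10


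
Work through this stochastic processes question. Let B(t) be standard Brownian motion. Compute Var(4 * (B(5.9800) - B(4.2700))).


Var(alpha*(B(t)-B(s))) = alpha^2 * (t-s)
= 4^2 * (5.9800 - 4.2700)
= 16 * 1.7100
= 27.3600

27.3600


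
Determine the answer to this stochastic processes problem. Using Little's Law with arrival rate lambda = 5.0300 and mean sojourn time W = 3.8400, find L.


Little's Law: L = lambda * W
= 5.0300 * 3.8400
= 19.3152

19.3152


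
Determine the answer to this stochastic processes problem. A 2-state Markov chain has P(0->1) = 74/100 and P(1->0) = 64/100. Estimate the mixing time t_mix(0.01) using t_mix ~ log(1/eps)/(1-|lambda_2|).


lambda_2 = |1 - p01 - p10| = |1 - 0.7400 - 0.6400| = 0.3800
t_mix ~ log(1/eps)/(1 - |lambda_2|)
= log(100)/(1 - 0.3800) = 4.6052/0.6200
= 7.4277

7.4277


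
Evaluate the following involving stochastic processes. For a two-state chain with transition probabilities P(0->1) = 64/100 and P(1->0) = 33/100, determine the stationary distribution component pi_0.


Stationary distribution: pi_0 = p10/(p01+p10), pi_1 = p01/(p01+p10)
p01 = 0.6400, p10 = 0.3300
pi_0 = 0.3402

0.3402


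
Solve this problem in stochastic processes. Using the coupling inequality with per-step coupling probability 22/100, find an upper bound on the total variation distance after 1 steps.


TV distance bound <= (1-delta)^n
= (1 - 0.2200)^1
= 0.7800^1
= 0.7800

0.7800


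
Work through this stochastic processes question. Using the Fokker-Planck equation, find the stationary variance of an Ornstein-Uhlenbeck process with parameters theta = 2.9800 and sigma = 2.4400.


Stationary variance = sigma^2 / (2*theta)
= 2.4400^2 / (2*2.9800)
= 5.9536 / 5.9600
= 0.9989

0.9989


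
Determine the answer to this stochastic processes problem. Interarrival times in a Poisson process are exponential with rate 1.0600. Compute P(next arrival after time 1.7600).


P(X > t) = exp(-lambda * t)
= exp(-1.0600 * 1.7600)
= exp(-1.8656) = 0.1548

0.1548


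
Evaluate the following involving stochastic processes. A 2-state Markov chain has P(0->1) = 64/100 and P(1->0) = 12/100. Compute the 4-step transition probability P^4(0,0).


Computing P^4 by matrix multiplication.
P = [[0.3600, 0.6400], [0.1200, 0.8800]]
After raising P to the power 4:
P^4(0,0) = 0.1607

0.1607


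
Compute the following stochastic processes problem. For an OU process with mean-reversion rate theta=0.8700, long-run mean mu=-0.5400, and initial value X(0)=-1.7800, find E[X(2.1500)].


E[X(t)] = mu + (X(0) - mu)*exp(-theta*t)
= -0.5400 + (-1.7800 - -0.5400)*exp(-0.8700*2.1500)
= -0.5400 + -1.2400 * 0.1540
= -0.7310

-0.7310


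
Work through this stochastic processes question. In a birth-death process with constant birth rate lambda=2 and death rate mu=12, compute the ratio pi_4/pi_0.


For birth-death process, pi_n/pi_0 = (lambda/mu)^n
= (2/12)^4
= 7.7160e-04

7.7160e-04


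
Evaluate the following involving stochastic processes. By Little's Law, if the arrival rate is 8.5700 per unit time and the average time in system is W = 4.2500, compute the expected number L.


Little's Law: L = lambda * W
= 8.5700 * 4.2500
= 36.4225

36.4225


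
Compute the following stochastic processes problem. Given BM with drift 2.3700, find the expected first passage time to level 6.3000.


Expected first passage time = a/mu
= 6.3000/2.3700
= 2.6582

2.6582


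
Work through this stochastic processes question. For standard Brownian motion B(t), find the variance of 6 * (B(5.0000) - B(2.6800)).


Var(alpha*(B(t)-B(s))) = alpha^2 * (t-s)
= 6^2 * (5.0000 - 2.6800)
= 36 * 2.3200
= 83.5200

83.5200


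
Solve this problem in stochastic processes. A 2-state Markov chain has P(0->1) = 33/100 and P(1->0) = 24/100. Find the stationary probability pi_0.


Stationary distribution: pi_0 = p10/(p01+p10), pi_1 = p01/(p01+p10)
p01 = 0.3300, p10 = 0.2400
pi_0 = 0.4211

0.4211


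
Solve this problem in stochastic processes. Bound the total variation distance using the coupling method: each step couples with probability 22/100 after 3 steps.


TV distance bound <= (1-delta)^n
= (1 - 0.2200)^3
= 0.7800^3
= 0.4746

0.4746


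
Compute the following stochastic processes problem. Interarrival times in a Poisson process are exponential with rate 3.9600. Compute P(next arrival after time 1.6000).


P(X > t) = exp(-lambda * t)
= exp(-3.9600 * 1.6000)
= exp(-6.3360) = 0.0018

0.0018


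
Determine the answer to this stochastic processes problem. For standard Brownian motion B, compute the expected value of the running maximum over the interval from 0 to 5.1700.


E(max B(s)) = sqrt(2t/pi)
= sqrt(2*5.1700/pi)
= sqrt(3.2913)
= 1.8142

1.8142


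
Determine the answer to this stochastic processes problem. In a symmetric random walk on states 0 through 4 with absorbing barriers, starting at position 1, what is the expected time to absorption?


For symmetric RW on 0,...,N with absorbing barriers, E(i) = i*(N-i)
E(1) = 1 * 3 = 3

3


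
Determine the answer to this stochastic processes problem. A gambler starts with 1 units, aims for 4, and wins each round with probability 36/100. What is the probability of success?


Gambler's ruin formula:
r = q/p = 0.6400/0.3600 = 1.7778
P(win) = (1 - r^i)/(1 - r^N)
= (1 - 1.7778^1)/(1 - 1.7778^4)
= 0.0865

0.0865


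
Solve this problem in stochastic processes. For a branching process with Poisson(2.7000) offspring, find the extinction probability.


Since mu = 2.7000 > 1, extinction prob q < 1.
Solve s = exp(mu*(s-1)) iteratively.
q = 0.0844

0.0844


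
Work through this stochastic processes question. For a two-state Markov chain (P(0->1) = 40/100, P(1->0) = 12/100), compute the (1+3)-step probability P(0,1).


P^4 = P^1 * P^3
Computing via matrix multiplication of the transition matrix.
Entry (0,1) of P^4 = 0.7284

0.7284


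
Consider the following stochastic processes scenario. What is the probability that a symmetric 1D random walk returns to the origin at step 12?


P(S(12) = 0) = C(12,6) / 4^6
= 924 / 4096
= 0.2256

0.2256


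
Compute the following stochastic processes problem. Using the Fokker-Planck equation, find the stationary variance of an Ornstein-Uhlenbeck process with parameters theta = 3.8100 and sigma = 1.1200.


Stationary variance = sigma^2 / (2*theta)
= 1.1200^2 / (2*3.8100)
= 1.2544 / 7.6200
= 0.1646

0.1646


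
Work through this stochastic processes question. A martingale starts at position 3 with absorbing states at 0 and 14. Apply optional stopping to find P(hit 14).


By optional stopping theorem: E(M at tau) = M(0) = 3
P(hit 14)*14 + P(hit 0)*0 = 3
P(hit 14) = (3 - 0)/(14 - 0) = 3/14 = 0.2143

0.2143


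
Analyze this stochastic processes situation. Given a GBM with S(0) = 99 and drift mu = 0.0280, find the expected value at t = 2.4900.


E[S(t)] = S(0) * exp(mu * t)
= 99 * exp(0.0280 * 2.4900)
= 99 * 1.0722
= 106.1486

106.1486


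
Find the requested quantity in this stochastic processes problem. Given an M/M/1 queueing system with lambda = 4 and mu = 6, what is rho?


rho = lambda/mu
= 4/6
= 0.6667

0.6667


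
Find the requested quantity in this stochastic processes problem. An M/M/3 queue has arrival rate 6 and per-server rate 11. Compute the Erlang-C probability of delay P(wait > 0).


a = lambda/mu = 0.5455
rho = a/c = 0.1818
Erlang-C formula applied:
C(c,a) = 0.0191

0.0191
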